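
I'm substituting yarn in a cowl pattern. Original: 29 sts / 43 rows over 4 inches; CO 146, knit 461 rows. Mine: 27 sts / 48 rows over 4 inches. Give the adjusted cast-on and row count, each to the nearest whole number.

Stitches: 146 × 27/29 = 135.93 → 136.
Rows: 461 × 48/43 = 514.60 → 515.

Cast on 136 stitches; work 515 rows.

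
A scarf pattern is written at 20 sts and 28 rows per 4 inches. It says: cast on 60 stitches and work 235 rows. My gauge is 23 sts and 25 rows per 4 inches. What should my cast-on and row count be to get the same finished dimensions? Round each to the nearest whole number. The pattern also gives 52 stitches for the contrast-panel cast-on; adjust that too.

Cast on 69 stitches; work 210 rows; contrast-panel cast-on 60 stitches.

Stitches: 60 × 23/20 = 69.00 → 69.
Rows: 235 × 25/28 = 209.82 → 210.
contrast-panel cast-on: 52 × 23/20 = 59.80 → 60.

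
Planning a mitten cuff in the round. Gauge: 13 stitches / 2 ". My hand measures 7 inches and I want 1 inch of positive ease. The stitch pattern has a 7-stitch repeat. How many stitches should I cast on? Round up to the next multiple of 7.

CO 56 sts.

Finished = 7 + 1 = 8 inches.
13 / 2 = 6.5 sts/in.
8 × 6.5 = 52.00 sts.
Next multiple of 7: 56.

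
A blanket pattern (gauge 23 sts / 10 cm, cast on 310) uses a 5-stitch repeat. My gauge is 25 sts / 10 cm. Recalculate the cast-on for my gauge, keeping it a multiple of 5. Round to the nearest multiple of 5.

310 × 25 / 23 = 336.96.
Nearest multiple of 5: 335.

335 stitches.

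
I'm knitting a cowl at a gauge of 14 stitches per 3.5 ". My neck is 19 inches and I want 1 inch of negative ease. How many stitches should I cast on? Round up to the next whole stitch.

Finished = 19 − 1 = 18 in.
14 / 3.5 = 4 sts per inch.
18.00 × 4 = 72.00 sts.

72 stitches.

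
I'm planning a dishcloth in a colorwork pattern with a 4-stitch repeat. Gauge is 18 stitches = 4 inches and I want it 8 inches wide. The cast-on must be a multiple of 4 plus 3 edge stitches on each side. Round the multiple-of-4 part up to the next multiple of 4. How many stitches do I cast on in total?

CO 38 sts.

18 / 4 = 4.5 sts per inch.
8 × 4.5 = 36.00 sts.
Less 6 edge sts → 30.00 for the repeat.
Next multiple of 4: 32.
Add back 6 edge sts → 38.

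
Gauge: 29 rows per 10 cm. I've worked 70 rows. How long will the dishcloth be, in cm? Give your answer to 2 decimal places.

24.14 cm.

29 rows / 10 cm = 2.9 rows per cm.
70 / 2.9 = 24.138 cm.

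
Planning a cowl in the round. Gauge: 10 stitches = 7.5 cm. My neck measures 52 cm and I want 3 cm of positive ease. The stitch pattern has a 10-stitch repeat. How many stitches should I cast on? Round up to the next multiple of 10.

80 stitches.

Finished = 52 + 3 = 55 cm.
10 / 7.5 = 1.333 sts/cm.
55 × 1.333 = 73.33 sts.
Next multiple of 10: 80.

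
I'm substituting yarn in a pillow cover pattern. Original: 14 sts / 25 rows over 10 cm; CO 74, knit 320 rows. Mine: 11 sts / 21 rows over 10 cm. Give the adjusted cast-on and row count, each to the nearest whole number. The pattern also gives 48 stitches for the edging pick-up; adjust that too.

Cast on 58 stitches; work 269 rows; edging pick-up 38 stitches.

Stitches: 74 × 11/14 = 58.14 → 58.
Rows: 320 × 21/25 = 268.80 → 269.
edging pick-up: 48 × 11/14 = 37.71 → 38.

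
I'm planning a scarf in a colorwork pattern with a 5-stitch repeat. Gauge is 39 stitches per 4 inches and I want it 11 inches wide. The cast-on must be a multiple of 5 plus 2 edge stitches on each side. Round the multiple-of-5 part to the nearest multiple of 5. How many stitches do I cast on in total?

CO 109 sts.

39 / 4 = 9.75 sts per inch.
11 × 9.75 = 107.25 sts.
Less 4 edge sts → 103.25 for the repeat.
Nearest multiple of 5: 105.
Add back 4 edge sts → 109.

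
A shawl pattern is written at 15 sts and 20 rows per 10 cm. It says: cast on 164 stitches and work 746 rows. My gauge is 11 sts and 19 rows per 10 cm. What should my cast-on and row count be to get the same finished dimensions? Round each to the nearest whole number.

Cast on 120 stitches; work 709 rows.

Stitches: 164 × 11/15 = 120.27 → 120.
Rows: 746 × 19/20 = 708.70 → 709.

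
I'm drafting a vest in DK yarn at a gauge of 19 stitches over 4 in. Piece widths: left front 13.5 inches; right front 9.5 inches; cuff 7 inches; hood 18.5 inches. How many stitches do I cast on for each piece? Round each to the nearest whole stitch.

left front 64; right front 45; cuff 33; hood 88.

Rate = 19/4 = 4.75 sts per in.
left front: 13.5 × 4.75 = 64.12 → 64.
right front: 9.5 × 4.75 = 45.12 → 45.
cuff: 7 × 4.75 = 33.25 → 33.
hood: 18.5 × 4.75 = 87.88 → 88.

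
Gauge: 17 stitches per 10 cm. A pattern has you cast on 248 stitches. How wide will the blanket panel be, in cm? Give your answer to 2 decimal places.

17 stitches / 10 cm = 1.7 stitches per cm.
248 / 1.7 = 145.882 cm.

145.88 cm.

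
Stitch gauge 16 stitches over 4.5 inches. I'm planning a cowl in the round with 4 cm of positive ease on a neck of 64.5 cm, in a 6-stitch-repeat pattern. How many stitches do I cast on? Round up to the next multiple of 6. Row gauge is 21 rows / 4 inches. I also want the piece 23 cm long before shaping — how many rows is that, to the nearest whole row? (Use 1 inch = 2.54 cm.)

Finished = 64.5 + 4 = 68.5 cm.
68.5 cm × 1/2.54 = 26.97 inches.
16/4.5 = 3.556 sts per in; 26.97 × 3.556 = 95.89 sts.
Next multiple of 6 → 96.
23 cm = 9.06 inches; × 5.25 = 47.54 → 48 rows.

Cast on 96 stitches; work 48 rows.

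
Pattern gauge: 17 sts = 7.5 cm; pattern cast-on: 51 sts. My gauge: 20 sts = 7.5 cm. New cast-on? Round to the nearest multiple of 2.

CO 60 sts.

Scale factor = 20 / 17 = 1.176.
51 × 20 / 17 = 60.00 sts.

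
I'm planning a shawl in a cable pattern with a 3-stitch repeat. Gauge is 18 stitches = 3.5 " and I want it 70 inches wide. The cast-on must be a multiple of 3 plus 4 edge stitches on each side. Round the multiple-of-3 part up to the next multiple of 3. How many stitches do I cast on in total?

18 / 3.5 = 5.143 sts per inch.
70 × 5.143 = 360.00 sts.
Less 8 edge sts → 352.00 for the repeat.
Next multiple of 3: 354.
Add back 8 edge sts → 362.

CO 362 sts.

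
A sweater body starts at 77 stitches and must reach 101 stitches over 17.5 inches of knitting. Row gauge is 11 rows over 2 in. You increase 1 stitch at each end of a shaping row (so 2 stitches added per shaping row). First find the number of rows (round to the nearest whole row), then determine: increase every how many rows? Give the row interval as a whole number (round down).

Increase every 8th row.

Rows = 17.5 × 5.5 = 96.2 → 96 rows.
Stitches to add: 24 → 12 shaping rows (at 2 st each).
96 / 12 = 8.00 → every 8 rows.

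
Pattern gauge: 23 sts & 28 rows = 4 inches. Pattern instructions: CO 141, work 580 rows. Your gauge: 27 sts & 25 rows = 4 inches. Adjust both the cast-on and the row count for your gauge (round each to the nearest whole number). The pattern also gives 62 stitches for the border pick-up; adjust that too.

Stitches: 141 × 27/23 = 165.52 → 166.
Rows: 580 × 25/28 = 517.86 → 518.
border pick-up: 62 × 27/23 = 72.78 → 73.

Cast on 166 stitches; work 518 rows; border pick-up 73 stitches.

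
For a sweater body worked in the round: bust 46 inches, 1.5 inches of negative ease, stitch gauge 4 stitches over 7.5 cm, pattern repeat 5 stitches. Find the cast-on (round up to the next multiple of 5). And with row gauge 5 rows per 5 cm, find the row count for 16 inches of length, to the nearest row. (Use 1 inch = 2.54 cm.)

Finished = 46 − 1.5 = 44.5 inches.
44.5 inches × 2.54 = 113.03 cm.
4/7.5 = 0.533 sts per cm; 113.03 × 0.533 = 60.28 sts.
Next multiple of 5 → 65.
16 inches = 40.64 cm; × 1 = 40.64 → 41 rows.

Cast on 65 stitches; work 41 rows.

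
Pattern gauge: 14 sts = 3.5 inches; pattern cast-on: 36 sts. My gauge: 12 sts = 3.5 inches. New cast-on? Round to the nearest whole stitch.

Scale factor = 12 / 14 = 0.857.
36 × 12 / 14 = 30.86 sts.
→ 31 sts.

Cast on 31 stitches.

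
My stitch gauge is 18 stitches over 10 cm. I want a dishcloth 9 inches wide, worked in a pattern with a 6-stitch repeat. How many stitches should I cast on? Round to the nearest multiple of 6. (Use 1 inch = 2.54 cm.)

9 in = 9 × 2.54 = 22.86 cm.
18 / 10 = 1.8 sts/cm.
22.86 × 1.8 = 41.15 sts.
→ 42.

Cast on 42 stitches.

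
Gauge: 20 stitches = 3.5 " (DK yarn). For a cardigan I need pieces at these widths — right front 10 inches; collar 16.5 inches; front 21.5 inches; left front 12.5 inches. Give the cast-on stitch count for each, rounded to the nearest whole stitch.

Rate = 20/3.5 = 5.714 sts per in.
right front: 10 × 5.714 = 57.14 → 57.
collar: 16.5 × 5.714 = 94.29 → 94.
front: 21.5 × 5.714 = 122.86 → 123.
left front: 12.5 × 5.714 = 71.43 → 71.

right front 57; collar 94; front 123; left front 71.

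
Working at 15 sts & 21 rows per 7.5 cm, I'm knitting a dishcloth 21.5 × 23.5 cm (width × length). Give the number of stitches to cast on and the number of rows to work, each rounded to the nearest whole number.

Cast on 43 stitches and work 66 rows.

Stitch gauge = 15/7.5 = 2 sts/cm; 21.5 × 2 = 43.00 → 43 sts.
Row gauge = 21/7.5 = 2.8 rows/cm; 23.5 × 2.8 = 65.80 → 66 rows.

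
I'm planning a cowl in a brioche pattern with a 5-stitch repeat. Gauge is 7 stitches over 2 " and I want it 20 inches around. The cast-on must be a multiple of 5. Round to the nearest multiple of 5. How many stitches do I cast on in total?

CO 70 sts.

7 / 2 = 3.5 sts per inch.
20 × 3.5 = 70.00 sts.
Nearest multiple of 5: 70.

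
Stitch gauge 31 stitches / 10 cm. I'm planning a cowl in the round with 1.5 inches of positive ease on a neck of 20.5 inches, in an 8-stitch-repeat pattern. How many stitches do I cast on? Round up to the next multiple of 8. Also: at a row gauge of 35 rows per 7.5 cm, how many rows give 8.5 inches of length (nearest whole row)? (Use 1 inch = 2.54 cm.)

Cast on 176 stitches; work 101 rows.

Finished = 20.5 + 1.5 = 22 inches.
22 inches × 2.54 = 55.88 cm.
31/10 = 3.1 sts per cm; 55.88 × 3.1 = 173.23 sts.
Next multiple of 8 → 176.
8.5 inches = 21.59 cm; × 4.667 = 100.75 → 101 rows.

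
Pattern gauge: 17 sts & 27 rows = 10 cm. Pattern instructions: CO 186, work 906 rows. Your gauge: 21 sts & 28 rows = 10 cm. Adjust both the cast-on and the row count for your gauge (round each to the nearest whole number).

Stitches: 186 × 21/17 = 229.76 → 230.
Rows: 906 × 28/27 = 939.56 → 940.

Cast on 230 stitches; work 940 rows.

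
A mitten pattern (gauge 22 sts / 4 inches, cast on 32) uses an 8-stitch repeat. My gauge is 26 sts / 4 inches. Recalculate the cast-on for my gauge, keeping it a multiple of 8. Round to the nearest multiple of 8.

32 × 26 / 22 = 37.82.
Nearest multiple of 8: 40.

Cast on 40 stitches.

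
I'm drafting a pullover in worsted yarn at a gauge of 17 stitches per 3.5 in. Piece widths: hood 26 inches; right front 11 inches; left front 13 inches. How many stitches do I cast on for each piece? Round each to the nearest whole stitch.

Rate = 17/3.5 = 4.857 sts per in.
hood: 26 × 4.857 = 126.29 → 126.
right front: 11 × 4.857 = 53.43 → 53.
left front: 13 × 4.857 = 63.14 → 63.

hood 126; right front 53; left front 63.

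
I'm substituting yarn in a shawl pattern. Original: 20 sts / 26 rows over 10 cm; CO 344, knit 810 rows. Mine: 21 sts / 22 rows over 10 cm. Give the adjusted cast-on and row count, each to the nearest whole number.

Cast on 361 stitches; work 685 rows.

Stitches: 344 × 21/20 = 361.20 → 361.
Rows: 810 × 22/26 = 685.38 → 685.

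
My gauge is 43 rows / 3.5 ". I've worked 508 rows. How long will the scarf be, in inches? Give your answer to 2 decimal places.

41.35 inches.

43 rows / 3.5 inch = 12.286 rows per inch.
508 / 12.286 = 41.349 inches.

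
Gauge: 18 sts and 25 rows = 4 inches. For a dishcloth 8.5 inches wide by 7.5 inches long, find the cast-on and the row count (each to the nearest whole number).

Cast on 38 stitches and work 47 rows.

Stitch gauge = 18/4 = 4.5 sts/in; 8.5 × 4.5 = 38.25 → 38 sts.
Row gauge = 25/4 = 6.25 rows/in; 7.5 × 6.25 = 46.88 → 47 rows.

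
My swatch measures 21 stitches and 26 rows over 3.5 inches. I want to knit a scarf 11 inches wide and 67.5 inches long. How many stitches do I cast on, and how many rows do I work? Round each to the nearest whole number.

Stitch gauge = 21/3.5 = 6 sts/in; 11 × 6 = 66.00 → 66 sts.
Row gauge = 26/3.5 = 7.429 rows/in; 67.5 × 7.429 = 501.43 → 501 rows.

Cast on 66 stitches and work 501 rows.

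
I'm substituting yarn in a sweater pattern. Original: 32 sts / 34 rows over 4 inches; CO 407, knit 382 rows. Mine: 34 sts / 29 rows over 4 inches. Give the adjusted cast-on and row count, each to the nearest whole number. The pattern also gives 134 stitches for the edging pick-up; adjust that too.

Cast on 432 stitches; work 326 rows; edging pick-up 142 stitches.

Stitches: 407 × 34/32 = 432.44 → 432.
Rows: 382 × 29/34 = 325.82 → 326.
edging pick-up: 134 × 34/32 = 142.38 → 142.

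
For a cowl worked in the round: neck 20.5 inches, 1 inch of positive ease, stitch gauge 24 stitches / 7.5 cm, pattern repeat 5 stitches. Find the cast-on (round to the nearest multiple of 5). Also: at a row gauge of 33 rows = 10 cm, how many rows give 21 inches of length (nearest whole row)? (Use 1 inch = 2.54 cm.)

Finished = 20.5 + 1 = 21.5 inches.
21.5 inches × 2.54 = 54.61 cm.
24/7.5 = 3.2 sts per cm; 54.61 × 3.2 = 174.75 sts.
Nearest multiple of 5 → 175.
21 inches = 53.34 cm; × 3.3 = 176.02 → 176 rows.

Cast on 175 stitches; work 176 rows.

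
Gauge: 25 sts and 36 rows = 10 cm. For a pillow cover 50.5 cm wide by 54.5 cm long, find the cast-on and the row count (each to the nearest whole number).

Cast on 126 stitches and work 196 rows.

Stitch gauge = 25/10 = 2.5 sts/cm; 50.5 × 2.5 = 126.25 → 126 sts.
Row gauge = 36/10 = 3.6 rows/cm; 54.5 × 3.6 = 196.20 → 196 rows.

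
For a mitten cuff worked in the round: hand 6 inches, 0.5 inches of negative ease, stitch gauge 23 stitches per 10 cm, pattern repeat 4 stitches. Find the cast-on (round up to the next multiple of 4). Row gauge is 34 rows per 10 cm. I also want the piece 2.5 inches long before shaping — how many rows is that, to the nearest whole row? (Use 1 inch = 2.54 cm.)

Cast on 36 stitches; work 22 rows.

Finished = 6 − 0.5 = 5.5 inches.
5.5 inches × 2.54 = 13.97 cm.
23/10 = 2.3 sts per cm; 13.97 × 2.3 = 32.13 sts.
Next multiple of 4 → 36.
2.5 inches = 6.35 cm; × 3.4 = 21.59 → 22 rows.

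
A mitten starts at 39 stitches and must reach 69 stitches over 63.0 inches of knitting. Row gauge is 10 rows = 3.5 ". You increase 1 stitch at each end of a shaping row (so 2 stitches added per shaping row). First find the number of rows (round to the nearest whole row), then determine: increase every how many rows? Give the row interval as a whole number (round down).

Increase every 12th row.

Rows = 63.0 × 2.857 = 180.0 → 180 rows.
Stitches to add: 30 → 15 shaping rows (at 2 st each).
180 / 15 = 12.00 → every 12 rows.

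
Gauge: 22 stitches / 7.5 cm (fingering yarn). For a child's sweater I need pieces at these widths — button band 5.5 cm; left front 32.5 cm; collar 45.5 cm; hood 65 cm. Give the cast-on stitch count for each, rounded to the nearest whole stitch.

Rate = 22/7.5 = 2.933 sts per cm.
button band: 5.5 × 2.933 = 16.13 → 16.
left front: 32.5 × 2.933 = 95.33 → 95.
collar: 45.5 × 2.933 = 133.47 → 133.
hood: 65 × 2.933 = 190.67 → 191.

button band 16; left front 95; collar 133; hood 191.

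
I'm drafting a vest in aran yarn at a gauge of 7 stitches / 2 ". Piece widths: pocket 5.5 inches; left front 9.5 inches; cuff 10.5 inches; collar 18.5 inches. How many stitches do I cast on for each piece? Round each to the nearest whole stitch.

Rate = 7/2 = 3.5 sts per in.
pocket: 5.5 × 3.5 = 19.25 → 19.
left front: 9.5 × 3.5 = 33.25 → 33.
cuff: 10.5 × 3.5 = 36.75 → 37.
collar: 18.5 × 3.5 = 64.75 → 65.

pocket 19; left front 33; cuff 37; collar 65.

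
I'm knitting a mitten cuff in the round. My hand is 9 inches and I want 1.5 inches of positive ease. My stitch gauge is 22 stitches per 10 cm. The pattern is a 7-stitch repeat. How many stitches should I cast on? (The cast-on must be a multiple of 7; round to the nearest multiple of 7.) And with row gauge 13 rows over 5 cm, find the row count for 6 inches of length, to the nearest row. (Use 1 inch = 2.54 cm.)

Cast on 56 stitches; work 40 rows.

Finished = 9 + 1.5 = 10.5 inches.
10.5 inches × 2.54 = 26.67 cm.
22/10 = 2.2 sts per cm; 26.67 × 2.2 = 58.67 sts.
Nearest multiple of 7 → 56.
6 inches = 15.24 cm; × 2.6 = 39.62 → 40 rows.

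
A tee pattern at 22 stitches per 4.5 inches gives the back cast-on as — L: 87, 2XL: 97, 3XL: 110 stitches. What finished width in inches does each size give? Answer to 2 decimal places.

22/4.5 = 4.889 sts per in.
L: 87 / 4.889 = 17.795 → 17.80 in.
2XL: 97 / 4.889 = 19.841 → 19.84 in.
3XL: 110 / 4.889 = 22.500 → 22.50 in.

L 17.80 inches; 2XL 19.84 inches; 3XL 22.50 inches.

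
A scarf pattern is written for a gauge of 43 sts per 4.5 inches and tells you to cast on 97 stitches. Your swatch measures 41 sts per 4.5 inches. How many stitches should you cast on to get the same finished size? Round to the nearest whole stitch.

Scale factor = 41 / 43 = 0.953.
97 × 41 / 43 = 92.49 sts.
→ 92 sts.

CO 92 sts.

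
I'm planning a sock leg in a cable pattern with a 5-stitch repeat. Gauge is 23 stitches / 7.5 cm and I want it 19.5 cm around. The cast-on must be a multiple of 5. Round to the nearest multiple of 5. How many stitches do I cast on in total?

23 / 7.5 = 3.067 sts per cm.
19.5 × 3.067 = 59.80 sts.
Nearest multiple of 5: 60.

Cast on 60 stitches.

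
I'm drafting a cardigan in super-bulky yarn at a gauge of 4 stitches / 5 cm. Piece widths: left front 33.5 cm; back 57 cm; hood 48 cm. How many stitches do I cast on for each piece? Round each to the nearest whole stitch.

left front 27; back 46; hood 38.

Rate = 4/5 = 0.8 sts per cm.
left front: 33.5 × 0.8 = 26.80 → 27.
back: 57 × 0.8 = 45.60 → 46.
hood: 48 × 0.8 = 38.40 → 38.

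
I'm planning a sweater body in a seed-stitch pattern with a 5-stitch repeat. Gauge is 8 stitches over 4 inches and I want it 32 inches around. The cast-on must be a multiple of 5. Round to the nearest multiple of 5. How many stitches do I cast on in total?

Cast on 65 stitches.

8 / 4 = 2 sts per inch.
32 × 2 = 64.00 sts.
Nearest multiple of 5: 65.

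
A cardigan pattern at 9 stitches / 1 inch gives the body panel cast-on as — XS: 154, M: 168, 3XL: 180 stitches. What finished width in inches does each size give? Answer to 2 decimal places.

XS 17.11 inches; M 18.67 inches; 3XL 20.00 inches.

9/1 = 9 sts per in.
XS: 154 / 9 = 17.111 → 17.11 in.
M: 168 / 9 = 18.667 → 18.67 in.
3XL: 180 / 9 = 20.000 → 20.00 in.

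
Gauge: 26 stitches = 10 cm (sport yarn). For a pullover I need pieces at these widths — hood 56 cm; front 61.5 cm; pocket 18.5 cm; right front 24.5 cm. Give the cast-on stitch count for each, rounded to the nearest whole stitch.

hood 146; front 160; pocket 48; right front 64.

Rate = 26/10 = 2.6 sts per cm.
hood: 56 × 2.6 = 145.60 → 146.
front: 61.5 × 2.6 = 159.90 → 160.
pocket: 18.5 × 2.6 = 48.10 → 48.
right front: 24.5 × 2.6 = 63.70 → 64.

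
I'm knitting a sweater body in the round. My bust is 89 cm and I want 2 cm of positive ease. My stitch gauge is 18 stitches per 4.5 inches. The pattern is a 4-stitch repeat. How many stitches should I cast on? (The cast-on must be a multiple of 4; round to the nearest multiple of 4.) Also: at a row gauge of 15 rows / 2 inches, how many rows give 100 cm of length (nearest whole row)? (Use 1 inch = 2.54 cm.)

Cast on 144 stitches; work 295 rows.

Finished = 89 + 2 = 91 cm.
91 cm × 1/2.54 = 35.83 inches.
18/4.5 = 4 sts per in; 35.83 × 4 = 143.31 sts.
Nearest multiple of 4 → 144.
100 cm = 39.37 inches; × 7.5 = 295.28 → 295 rows.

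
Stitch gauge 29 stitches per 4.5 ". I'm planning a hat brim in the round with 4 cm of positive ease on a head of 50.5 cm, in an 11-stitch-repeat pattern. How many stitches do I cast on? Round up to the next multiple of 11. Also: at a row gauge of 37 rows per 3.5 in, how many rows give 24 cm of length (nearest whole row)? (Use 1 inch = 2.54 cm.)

Finished = 50.5 + 4 = 54.5 cm.
54.5 cm × 1/2.54 = 21.46 inches.
29/4.5 = 6.444 sts per in; 21.46 × 6.444 = 138.28 sts.
Next multiple of 11 → 143.
24 cm = 9.45 inches; × 10.571 = 99.89 → 100 rows.

Cast on 143 stitches; work 100 rows.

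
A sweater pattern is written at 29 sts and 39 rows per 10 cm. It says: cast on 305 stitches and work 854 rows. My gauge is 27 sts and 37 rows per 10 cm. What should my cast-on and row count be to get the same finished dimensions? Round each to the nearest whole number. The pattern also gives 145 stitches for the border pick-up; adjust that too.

Stitches: 305 × 27/29 = 283.97 → 284.
Rows: 854 × 37/39 = 810.21 → 810.
border pick-up: 145 × 27/29 = 135.00 → 135.

Cast on 284 stitches; work 810 rows; border pick-up 135 stitches.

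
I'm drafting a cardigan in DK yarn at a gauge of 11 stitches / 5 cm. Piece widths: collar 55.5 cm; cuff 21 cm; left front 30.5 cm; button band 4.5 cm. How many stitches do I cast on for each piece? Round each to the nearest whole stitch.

Rate = 11/5 = 2.2 sts per cm.
collar: 55.5 × 2.2 = 122.10 → 122.
cuff: 21 × 2.2 = 46.20 → 46.
left front: 30.5 × 2.2 = 67.10 → 67.
button band: 4.5 × 2.2 = 9.90 → 10.

collar 122; cuff 46; left front 67; button band 10.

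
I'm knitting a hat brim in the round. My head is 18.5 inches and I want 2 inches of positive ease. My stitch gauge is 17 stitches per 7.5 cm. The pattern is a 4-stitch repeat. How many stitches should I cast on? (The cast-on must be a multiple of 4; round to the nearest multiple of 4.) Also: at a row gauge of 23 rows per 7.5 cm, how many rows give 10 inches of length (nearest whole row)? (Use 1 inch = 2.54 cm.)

Finished = 18.5 + 2 = 20.5 inches.
20.5 inches × 2.54 = 52.07 cm.
17/7.5 = 2.267 sts per cm; 52.07 × 2.267 = 118.03 sts.
Nearest multiple of 4 → 120.
10 inches = 25.40 cm; × 3.067 = 77.89 → 78 rows.

Cast on 120 stitches; work 78 rows.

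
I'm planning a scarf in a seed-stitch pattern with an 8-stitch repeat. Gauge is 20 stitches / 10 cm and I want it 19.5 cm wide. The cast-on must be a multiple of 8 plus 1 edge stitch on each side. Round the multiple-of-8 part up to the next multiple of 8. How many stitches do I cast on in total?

CO 42 sts.

20 / 10 = 2 sts per cm.
19.5 × 2 = 39.00 sts.
Less 2 edge sts → 37.00 for the repeat.
Next multiple of 8: 40.
Add back 2 edge sts → 42.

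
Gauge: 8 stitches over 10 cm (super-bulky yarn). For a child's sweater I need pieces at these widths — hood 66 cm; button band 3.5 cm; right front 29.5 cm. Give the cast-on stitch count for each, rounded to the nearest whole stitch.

hood 53; button band 3; right front 24.

Rate = 8/10 = 0.8 sts per cm.
hood: 66 × 0.8 = 52.80 → 53.
button band: 3.5 × 0.8 = 2.80 → 3.
right front: 29.5 × 0.8 = 23.60 → 24.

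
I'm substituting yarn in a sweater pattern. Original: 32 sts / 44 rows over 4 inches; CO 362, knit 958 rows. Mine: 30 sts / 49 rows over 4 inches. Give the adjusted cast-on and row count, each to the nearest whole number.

Cast on 339 stitches; work 1067 rows.

Stitches: 362 × 30/32 = 339.38 → 339.
Rows: 958 × 49/44 = 1066.86 → 1067.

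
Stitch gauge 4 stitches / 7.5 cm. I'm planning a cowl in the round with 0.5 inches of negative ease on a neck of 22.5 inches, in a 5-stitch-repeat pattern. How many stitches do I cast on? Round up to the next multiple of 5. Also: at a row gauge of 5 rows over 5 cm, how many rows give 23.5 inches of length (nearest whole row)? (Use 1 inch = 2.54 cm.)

Finished = 22.5 − 0.5 = 22 inches.
22 inches × 2.54 = 55.88 cm.
4/7.5 = 0.533 sts per cm; 55.88 × 0.533 = 29.80 sts.
Next multiple of 5 → 30.
23.5 inches = 59.69 cm; × 1 = 59.69 → 60 rows.

Cast on 30 stitches; work 60 rows.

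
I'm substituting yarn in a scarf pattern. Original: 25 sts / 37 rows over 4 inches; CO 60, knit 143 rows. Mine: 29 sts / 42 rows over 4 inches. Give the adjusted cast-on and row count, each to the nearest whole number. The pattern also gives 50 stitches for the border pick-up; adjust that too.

Cast on 70 stitches; work 162 rows; border pick-up 58 stitches.

Stitches: 60 × 29/25 = 69.60 → 70.
Rows: 143 × 42/37 = 162.32 → 162.
border pick-up: 50 × 29/25 = 58.00 → 58.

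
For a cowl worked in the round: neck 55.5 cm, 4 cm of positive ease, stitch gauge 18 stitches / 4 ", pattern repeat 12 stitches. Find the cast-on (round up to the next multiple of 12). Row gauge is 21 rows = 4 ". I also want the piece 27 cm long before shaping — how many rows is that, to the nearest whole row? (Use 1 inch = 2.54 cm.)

Finished = 55.5 + 4 = 59.5 cm.
59.5 cm × 1/2.54 = 23.43 inches.
18/4 = 4.5 sts per in; 23.43 × 4.5 = 105.41 sts.
Next multiple of 12 → 108.
27 cm = 10.63 inches; × 5.25 = 55.81 → 56 rows.

Cast on 108 stitches; work 56 rows.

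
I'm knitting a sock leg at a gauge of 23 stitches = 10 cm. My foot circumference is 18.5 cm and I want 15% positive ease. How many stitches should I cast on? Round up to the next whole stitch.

Finished = 18.5 × 1.15 = 21.27 cm.
23 / 10 = 2.3 sts per cm.
21.27 × 2.3 = 48.93 sts.
→ 49 sts.

49 stitches.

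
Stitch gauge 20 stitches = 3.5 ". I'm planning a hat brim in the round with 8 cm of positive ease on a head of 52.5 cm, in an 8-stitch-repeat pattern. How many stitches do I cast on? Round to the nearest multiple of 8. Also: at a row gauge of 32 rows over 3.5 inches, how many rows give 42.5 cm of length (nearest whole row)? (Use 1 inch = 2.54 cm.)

Finished = 52.5 + 8 = 60.5 cm.
60.5 cm × 1/2.54 = 23.82 inches.
20/3.5 = 5.714 sts per in; 23.82 × 5.714 = 136.11 sts.
Nearest multiple of 8 → 136.
42.5 cm = 16.73 inches; × 9.143 = 152.98 → 153 rows.

Cast on 136 stitches; work 153 rows.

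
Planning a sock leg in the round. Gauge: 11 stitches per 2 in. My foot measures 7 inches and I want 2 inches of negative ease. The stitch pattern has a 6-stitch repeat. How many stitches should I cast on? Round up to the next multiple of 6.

30 stitches.

Finished = 7 − 2 = 5 inches.
11 / 2 = 5.5 sts/in.
5 × 5.5 = 27.50 sts.
Next multiple of 6: 30.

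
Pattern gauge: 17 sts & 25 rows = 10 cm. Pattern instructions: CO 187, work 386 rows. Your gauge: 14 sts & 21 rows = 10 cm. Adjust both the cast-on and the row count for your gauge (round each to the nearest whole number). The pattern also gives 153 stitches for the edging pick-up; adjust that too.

Cast on 154 stitches; work 324 rows; edging pick-up 126 stitches.

Stitches: 187 × 14/17 = 154.00 → 154.
Rows: 386 × 21/25 = 324.24 → 324.
edging pick-up: 153 × 14/17 = 126.00 → 126.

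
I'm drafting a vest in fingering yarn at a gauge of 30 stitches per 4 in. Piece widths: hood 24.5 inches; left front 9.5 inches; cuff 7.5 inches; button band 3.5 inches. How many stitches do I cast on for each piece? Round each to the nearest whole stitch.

Rate = 30/4 = 7.5 sts per in.
hood: 24.5 × 7.5 = 183.75 → 184.
left front: 9.5 × 7.5 = 71.25 → 71.
cuff: 7.5 × 7.5 = 56.25 → 56.
button band: 3.5 × 7.5 = 26.25 → 26.

hood 184; left front 71; cuff 56; button band 26.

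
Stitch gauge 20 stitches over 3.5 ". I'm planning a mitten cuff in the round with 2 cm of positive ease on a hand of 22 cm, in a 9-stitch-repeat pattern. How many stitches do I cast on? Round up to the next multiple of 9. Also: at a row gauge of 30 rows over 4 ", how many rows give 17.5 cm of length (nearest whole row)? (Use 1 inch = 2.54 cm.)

Cast on 54 stitches; work 52 rows.

Finished = 22 + 2 = 24 cm.
24 cm × 1/2.54 = 9.45 inches.
20/3.5 = 5.714 sts per in; 9.45 × 5.714 = 53.99 sts.
Next multiple of 9 → 54.
17.5 cm = 6.89 inches; × 7.5 = 51.67 → 52 rows.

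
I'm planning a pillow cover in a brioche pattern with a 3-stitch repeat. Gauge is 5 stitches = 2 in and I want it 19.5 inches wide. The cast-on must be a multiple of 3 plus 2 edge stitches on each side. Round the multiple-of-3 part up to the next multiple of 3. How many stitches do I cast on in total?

5 / 2 = 2.5 sts per inch.
19.5 × 2.5 = 48.75 sts.
Less 4 edge sts → 44.75 for the repeat.
Next multiple of 3: 45.
Add back 4 edge sts → 49.

49 stitches.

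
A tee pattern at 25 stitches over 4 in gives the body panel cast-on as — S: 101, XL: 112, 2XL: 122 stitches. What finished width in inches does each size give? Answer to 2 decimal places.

S 16.16 inches; XL 17.92 inches; 2XL 19.52 inches.

25/4 = 6.25 sts per in.
S: 101 / 6.25 = 16.160 → 16.16 in.
XL: 112 / 6.25 = 17.920 → 17.92 in.
2XL: 122 / 6.25 = 19.520 → 19.52 in.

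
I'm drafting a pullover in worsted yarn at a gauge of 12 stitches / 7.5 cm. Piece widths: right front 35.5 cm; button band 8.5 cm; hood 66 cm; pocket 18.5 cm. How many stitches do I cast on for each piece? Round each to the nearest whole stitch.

right front 57; button band 14; hood 106; pocket 30.

Rate = 12/7.5 = 1.6 sts per cm.
right front: 35.5 × 1.6 = 56.80 → 57.
button band: 8.5 × 1.6 = 13.60 → 14.
hood: 66 × 1.6 = 105.60 → 106.
pocket: 18.5 × 1.6 = 29.60 → 30.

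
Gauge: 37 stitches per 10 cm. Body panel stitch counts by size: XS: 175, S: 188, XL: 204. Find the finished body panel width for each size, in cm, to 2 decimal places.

37/10 = 3.7 sts per cm.
XS: 175 / 3.7 = 47.297 → 47.30 cm.
S: 188 / 3.7 = 50.811 → 50.81 cm.
XL: 204 / 3.7 = 55.135 → 55.14 cm.

XS 47.30 cm; S 50.81 cm; XL 55.14 cm.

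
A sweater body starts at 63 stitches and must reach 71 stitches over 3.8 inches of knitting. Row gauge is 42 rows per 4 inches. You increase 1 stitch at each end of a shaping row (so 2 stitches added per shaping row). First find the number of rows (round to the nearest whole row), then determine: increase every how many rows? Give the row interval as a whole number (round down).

Increase every 10th row.

Rows = 3.8 × 10.5 = 39.9 → 40 rows.
Stitches to add: 8 → 4 shaping rows (at 2 st each).
40 / 4 = 10.00 → every 10 rows.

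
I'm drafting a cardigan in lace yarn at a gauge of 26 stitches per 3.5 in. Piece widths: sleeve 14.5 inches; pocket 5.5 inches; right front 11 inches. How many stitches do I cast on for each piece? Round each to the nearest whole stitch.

Rate = 26/3.5 = 7.429 sts per in.
sleeve: 14.5 × 7.429 = 107.71 → 108.
pocket: 5.5 × 7.429 = 40.86 → 41.
right front: 11 × 7.429 = 81.71 → 82.

sleeve 108; pocket 41; right front 82.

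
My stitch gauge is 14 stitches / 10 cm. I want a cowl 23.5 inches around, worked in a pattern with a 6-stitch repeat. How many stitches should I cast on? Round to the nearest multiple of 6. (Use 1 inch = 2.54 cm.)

CO 84 sts.

23.5 in = 23.5 × 2.54 = 59.69 cm.
14 / 10 = 1.4 sts/cm.
59.69 × 1.4 = 83.57 sts.
→ 84.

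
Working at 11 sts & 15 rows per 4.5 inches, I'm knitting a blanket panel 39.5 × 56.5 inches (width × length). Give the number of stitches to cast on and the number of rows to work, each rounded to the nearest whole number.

Cast on 97 stitches and work 188 rows.

Stitch gauge = 11/4.5 = 2.444 sts/in; 39.5 × 2.444 = 96.56 → 97 sts.
Row gauge = 15/4.5 = 3.333 rows/in; 56.5 × 3.333 = 188.33 → 188 rows.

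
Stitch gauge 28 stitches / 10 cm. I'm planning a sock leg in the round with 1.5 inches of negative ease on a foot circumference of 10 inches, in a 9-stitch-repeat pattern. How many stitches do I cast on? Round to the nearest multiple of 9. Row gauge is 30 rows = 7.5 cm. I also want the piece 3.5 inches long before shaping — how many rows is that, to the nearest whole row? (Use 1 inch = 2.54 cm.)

Finished = 10 − 1.5 = 8.5 inches.
8.5 inches × 2.54 = 21.59 cm.
28/10 = 2.8 sts per cm; 21.59 × 2.8 = 60.45 sts.
Nearest multiple of 9 → 63.
3.5 inches = 8.89 cm; × 4 = 35.56 → 36 rows.

Cast on 63 stitches; work 36 rows.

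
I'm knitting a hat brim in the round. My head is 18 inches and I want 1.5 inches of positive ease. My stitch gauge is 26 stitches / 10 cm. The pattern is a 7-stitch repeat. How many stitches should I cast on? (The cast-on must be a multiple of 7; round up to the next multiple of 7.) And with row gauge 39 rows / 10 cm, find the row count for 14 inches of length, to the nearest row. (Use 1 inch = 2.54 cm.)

Finished = 18 + 1.5 = 19.5 inches.
19.5 inches × 2.54 = 49.53 cm.
26/10 = 2.6 sts per cm; 49.53 × 2.6 = 128.78 sts.
Next multiple of 7 → 133.
14 inches = 35.56 cm; × 3.9 = 138.68 → 139 rows.

Cast on 133 stitches; work 139 rows.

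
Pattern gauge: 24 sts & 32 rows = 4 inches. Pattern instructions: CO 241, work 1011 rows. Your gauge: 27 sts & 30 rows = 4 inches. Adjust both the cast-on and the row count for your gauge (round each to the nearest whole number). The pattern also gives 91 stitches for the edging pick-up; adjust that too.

Cast on 271 stitches; work 948 rows; edging pick-up 102 stitches.

Stitches: 241 × 27/24 = 271.12 → 271.
Rows: 1011 × 30/32 = 947.81 → 948.
edging pick-up: 91 × 27/24 = 102.38 → 102.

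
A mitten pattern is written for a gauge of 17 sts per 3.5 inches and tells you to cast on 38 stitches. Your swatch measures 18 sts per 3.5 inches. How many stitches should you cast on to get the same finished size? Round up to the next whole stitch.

CO 41 sts.

Scale factor = 18 / 17 = 1.059.
38 × 18 / 17 = 40.24 sts.
→ 41 sts.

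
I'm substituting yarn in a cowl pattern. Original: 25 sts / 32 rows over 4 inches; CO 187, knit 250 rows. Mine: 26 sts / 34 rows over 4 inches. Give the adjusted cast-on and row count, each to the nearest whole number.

Cast on 194 stitches; work 266 rows.

Stitches: 187 × 26/25 = 194.48 → 194.
Rows: 250 × 34/32 = 265.62 → 266.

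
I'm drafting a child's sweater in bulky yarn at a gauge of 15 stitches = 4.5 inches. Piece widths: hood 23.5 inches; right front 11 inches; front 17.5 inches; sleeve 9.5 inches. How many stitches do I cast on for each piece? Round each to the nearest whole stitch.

hood 78; right front 37; front 58; sleeve 32.

Rate = 15/4.5 = 3.333 sts per in.
hood: 23.5 × 3.333 = 78.33 → 78.
right front: 11 × 3.333 = 36.67 → 37.
front: 17.5 × 3.333 = 58.33 → 58.
sleeve: 9.5 × 3.333 = 31.67 → 32.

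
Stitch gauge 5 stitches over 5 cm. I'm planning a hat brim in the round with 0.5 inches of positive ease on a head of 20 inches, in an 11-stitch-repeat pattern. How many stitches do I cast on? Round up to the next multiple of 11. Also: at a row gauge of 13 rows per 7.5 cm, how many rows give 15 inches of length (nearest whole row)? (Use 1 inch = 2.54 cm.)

Cast on 55 stitches; work 66 rows.

Finished = 20 + 0.5 = 20.5 inches.
20.5 inches × 2.54 = 52.07 cm.
5/5 = 1 sts per cm; 52.07 × 1 = 52.07 sts.
Next multiple of 11 → 55.
15 inches = 38.10 cm; × 1.733 = 66.04 → 66 rows.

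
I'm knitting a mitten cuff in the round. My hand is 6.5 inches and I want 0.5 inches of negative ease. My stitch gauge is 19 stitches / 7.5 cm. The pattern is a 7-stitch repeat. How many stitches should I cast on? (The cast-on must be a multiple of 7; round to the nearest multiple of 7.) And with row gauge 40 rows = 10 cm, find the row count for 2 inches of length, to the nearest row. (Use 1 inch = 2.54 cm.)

Cast on 42 stitches; work 20 rows.

Finished = 6.5 − 0.5 = 6 inches.
6 inches × 2.54 = 15.24 cm.
19/7.5 = 2.533 sts per cm; 15.24 × 2.533 = 38.61 sts.
Nearest multiple of 7 → 42.
2 inches = 5.08 cm; × 4 = 20.32 → 20 rows.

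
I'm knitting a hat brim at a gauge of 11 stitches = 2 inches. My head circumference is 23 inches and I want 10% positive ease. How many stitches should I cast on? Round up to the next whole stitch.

Finished = 23 × 1.10 = 25.30 in.
11 / 2 = 5.5 sts per inch.
25.30 × 5.5 = 139.15 sts.
→ 140 sts.

Cast on 140 stitches.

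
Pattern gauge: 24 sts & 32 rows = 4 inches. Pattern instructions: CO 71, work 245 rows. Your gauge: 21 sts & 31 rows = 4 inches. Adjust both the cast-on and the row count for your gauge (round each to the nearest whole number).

Cast on 62 stitches; work 237 rows.

Stitches: 71 × 21/24 = 62.12 → 62.
Rows: 245 × 31/32 = 237.34 → 237.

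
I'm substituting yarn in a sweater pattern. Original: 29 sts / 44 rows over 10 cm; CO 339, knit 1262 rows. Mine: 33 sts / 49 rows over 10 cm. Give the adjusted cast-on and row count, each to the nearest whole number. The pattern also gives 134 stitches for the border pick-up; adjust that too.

Cast on 386 stitches; work 1405 rows; border pick-up 152 stitches.

Stitches: 339 × 33/29 = 385.76 → 386.
Rows: 1262 × 49/44 = 1405.41 → 1405.
border pick-up: 134 × 33/29 = 152.48 → 152.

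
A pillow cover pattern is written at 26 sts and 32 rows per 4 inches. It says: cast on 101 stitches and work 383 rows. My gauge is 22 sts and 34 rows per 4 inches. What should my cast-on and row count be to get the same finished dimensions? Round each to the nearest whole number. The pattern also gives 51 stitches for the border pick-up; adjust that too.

Cast on 85 stitches; work 407 rows; border pick-up 43 stitches.

Stitches: 101 × 22/26 = 85.46 → 85.
Rows: 383 × 34/32 = 406.94 → 407.
border pick-up: 51 × 22/26 = 43.15 → 43.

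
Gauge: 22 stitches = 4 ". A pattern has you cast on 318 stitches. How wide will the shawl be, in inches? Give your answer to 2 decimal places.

57.82 inches.

22 stitches / 4 inch = 5.5 stitches per inch.
318 / 5.5 = 57.818 inches.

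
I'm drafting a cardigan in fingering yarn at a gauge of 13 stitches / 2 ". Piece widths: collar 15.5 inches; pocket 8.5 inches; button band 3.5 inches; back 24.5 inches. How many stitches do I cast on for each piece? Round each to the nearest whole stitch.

collar 101; pocket 55; button band 23; back 159.

Rate = 13/2 = 6.5 sts per in.
collar: 15.5 × 6.5 = 100.75 → 101.
pocket: 8.5 × 6.5 = 55.25 → 55.
button band: 3.5 × 6.5 = 22.75 → 23.
back: 24.5 × 6.5 = 159.25 → 159.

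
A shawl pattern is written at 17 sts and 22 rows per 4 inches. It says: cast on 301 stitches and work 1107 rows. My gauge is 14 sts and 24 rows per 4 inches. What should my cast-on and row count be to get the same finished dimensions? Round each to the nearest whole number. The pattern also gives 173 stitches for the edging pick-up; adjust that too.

Cast on 248 stitches; work 1208 rows; edging pick-up 142 stitches.

Stitches: 301 × 14/17 = 247.88 → 248.
Rows: 1107 × 24/22 = 1207.64 → 1208.
edging pick-up: 173 × 14/17 = 142.47 → 142.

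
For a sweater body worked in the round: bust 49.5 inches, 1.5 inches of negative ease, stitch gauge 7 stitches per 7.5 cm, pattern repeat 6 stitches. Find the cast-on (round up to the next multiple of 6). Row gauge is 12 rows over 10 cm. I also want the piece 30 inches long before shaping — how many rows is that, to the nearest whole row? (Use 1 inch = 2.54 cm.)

Cast on 114 stitches; work 91 rows.

Finished = 49.5 − 1.5 = 48 inches.
48 inches × 2.54 = 121.92 cm.
7/7.5 = 0.933 sts per cm; 121.92 × 0.933 = 113.79 sts.
Next multiple of 6 → 114.
30 inches = 76.20 cm; × 1.2 = 91.44 → 91 rows.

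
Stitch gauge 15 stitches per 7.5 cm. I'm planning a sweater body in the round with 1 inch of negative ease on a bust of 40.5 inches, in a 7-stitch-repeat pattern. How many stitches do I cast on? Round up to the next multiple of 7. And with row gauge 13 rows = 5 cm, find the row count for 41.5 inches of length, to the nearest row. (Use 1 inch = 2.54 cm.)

Finished = 40.5 − 1 = 39.5 inches.
39.5 inches × 2.54 = 100.33 cm.
15/7.5 = 2 sts per cm; 100.33 × 2 = 200.66 sts.
Next multiple of 7 → 203.
41.5 inches = 105.41 cm; × 2.6 = 274.07 → 274 rows.

Cast on 203 stitches; work 274 rows.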